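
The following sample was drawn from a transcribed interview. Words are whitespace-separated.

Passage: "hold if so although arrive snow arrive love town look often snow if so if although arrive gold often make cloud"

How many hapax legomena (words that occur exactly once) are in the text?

Frequencies: if:3, arrive:3, so:2, although:2, snow:2, often:2, hold:1, love:1, town:1, look:1, gold:1, make:1, cloud:1
Hapax (freq=1): cloud, gold, hold, look, love, make, town

7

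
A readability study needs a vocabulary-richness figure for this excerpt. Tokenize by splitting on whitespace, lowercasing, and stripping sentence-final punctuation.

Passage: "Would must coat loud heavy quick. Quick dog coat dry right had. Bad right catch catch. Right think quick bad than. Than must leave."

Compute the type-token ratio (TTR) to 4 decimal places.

N = 24 tokens, V = 15 types.
TTR = V / N = 15 / 24 = 0.6250

0.6250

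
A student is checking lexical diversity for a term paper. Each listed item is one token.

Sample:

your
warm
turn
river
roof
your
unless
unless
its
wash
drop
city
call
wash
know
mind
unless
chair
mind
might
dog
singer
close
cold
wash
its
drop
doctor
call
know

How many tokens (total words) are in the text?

30

Tokens: your, warm, turn, river, roof, your, unless, unless, its, wash, drop, city, call, wash, know, mind, unless, chair, mind, might, dog, singer, close, cold, wash, its, drop, doctor, call, know
N = 30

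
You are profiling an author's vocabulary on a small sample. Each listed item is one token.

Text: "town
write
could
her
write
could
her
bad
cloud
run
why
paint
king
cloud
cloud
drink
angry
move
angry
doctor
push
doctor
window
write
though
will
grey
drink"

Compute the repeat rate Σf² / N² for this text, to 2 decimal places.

0.06

Frequencies: write:3, cloud:3, could:2, her:2, drink:2, angry:2, doctor:2, town:1, bad:1, run:1, why:1, paint:1, king:1, move:1, push:1, window:1, though:1, will:1, grey:1
Σf² = 50; N² = 784
Repeat rate = 50 / 784 = 0.06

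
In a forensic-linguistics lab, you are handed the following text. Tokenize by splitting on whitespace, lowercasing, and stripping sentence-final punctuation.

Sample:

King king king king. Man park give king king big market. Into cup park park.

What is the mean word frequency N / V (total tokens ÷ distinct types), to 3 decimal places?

N = 15 tokens, V = 8 types.
Mean frequency = N / V = 15 / 8 = 1.875

1.875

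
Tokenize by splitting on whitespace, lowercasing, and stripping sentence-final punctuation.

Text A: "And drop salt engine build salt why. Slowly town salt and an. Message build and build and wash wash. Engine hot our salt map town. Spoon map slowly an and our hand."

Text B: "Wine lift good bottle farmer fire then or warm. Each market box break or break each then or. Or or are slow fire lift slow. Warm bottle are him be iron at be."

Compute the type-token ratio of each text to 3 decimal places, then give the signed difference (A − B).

-0.076

TTR(A) = 16/32 = 0.500
TTR(B) = 19/33 = 0.576
Difference = 0.500 − 0.576 = -0.076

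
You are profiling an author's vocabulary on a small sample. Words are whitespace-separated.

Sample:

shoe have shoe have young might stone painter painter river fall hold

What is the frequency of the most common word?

Frequencies: shoe:2, have:2, painter:2, young:1, might:1, stone:1, river:1, fall:1, hold:1
Most common: 'shoe' with frequency 2.

2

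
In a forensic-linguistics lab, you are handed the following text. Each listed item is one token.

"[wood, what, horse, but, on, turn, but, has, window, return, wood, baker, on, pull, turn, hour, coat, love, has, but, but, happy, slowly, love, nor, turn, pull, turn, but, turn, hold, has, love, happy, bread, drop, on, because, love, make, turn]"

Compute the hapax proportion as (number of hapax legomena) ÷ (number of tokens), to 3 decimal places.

Frequencies: turn:6, but:5, love:4, on:3, has:3, wood:2, pull:2, happy:2, what:1, horse:1, window:1, return:1, baker:1, hour:1, coat:1, slowly:1, nor:1, hold:1, bread:1, drop:1, … (2 more, each freq 1)
Hapax count = 14; token count = 41.
Ratio = 14 / 41 = 0.341

0.341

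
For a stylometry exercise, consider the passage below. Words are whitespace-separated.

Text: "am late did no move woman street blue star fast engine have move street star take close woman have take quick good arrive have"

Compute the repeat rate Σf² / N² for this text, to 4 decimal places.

Frequencies: have:3, move:2, woman:2, street:2, star:2, take:2, am:1, late:1, did:1, no:1, blue:1, fast:1, engine:1, close:1, quick:1, good:1, arrive:1
Σf² = 40; N² = 576
Repeat rate = 40 / 576 = 0.0694

0.0694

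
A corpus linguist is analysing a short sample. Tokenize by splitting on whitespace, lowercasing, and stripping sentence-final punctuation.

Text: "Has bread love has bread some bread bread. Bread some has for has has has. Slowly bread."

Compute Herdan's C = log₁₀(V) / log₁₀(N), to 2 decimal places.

N = 17, V = 6.
log₁₀(V) = 0.778151, log₁₀(N) = 1.230449
C = 0.778151 / 1.230449 = 0.63

0.63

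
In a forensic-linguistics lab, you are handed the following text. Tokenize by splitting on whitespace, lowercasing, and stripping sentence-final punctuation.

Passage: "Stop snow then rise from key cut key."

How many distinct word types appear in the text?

Distinct types: {cut, from, key, rise, snow, stop, then}
V = 7

7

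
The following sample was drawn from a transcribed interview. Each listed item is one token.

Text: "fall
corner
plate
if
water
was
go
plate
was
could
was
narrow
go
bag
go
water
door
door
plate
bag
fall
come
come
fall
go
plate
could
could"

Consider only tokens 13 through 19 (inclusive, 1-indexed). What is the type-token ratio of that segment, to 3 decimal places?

0.714

Segment tokens 13–19: go, bag, go, water, door, door, plate
Segment N = 7, segment V = 5.
TTR = 5 / 7 = 0.714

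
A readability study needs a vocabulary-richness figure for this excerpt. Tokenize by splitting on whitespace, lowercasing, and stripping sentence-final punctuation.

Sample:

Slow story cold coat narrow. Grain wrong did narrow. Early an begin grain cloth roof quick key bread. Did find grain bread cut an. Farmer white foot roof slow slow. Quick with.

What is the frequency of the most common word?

Frequencies: slow:3, grain:3, narrow:2, did:2, an:2, roof:2, quick:2, bread:2, story:1, cold:1, coat:1, wrong:1, early:1, begin:1, cloth:1, key:1, find:1, cut:1, farmer:1, white:1, … (2 more, each freq 1)
Most common: 'slow' with frequency 3.

3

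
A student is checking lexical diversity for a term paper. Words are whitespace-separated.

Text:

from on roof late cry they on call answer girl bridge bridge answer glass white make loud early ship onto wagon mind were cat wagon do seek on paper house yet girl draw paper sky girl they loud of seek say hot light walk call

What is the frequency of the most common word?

3

Frequencies: on:3, girl:3, they:2, call:2, answer:2, bridge:2, loud:2, wagon:2, seek:2, paper:2, from:1, roof:1, late:1, cry:1, glass:1, white:1, make:1, early:1, ship:1, onto:1, … (13 more, each freq 1)
Most common: 'on' with frequency 3.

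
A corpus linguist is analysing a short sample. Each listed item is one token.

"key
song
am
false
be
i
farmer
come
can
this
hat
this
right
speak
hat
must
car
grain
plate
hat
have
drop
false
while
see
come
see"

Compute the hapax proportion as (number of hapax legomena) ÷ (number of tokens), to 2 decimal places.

Frequencies: hat:3, false:2, come:2, this:2, see:2, key:1, song:1, am:1, be:1, i:1, farmer:1, can:1, right:1, speak:1, must:1, car:1, grain:1, plate:1, have:1, drop:1, … (1 more, each freq 1)
Hapax count = 16; token count = 27.
Ratio = 16 / 27 = 0.59

0.59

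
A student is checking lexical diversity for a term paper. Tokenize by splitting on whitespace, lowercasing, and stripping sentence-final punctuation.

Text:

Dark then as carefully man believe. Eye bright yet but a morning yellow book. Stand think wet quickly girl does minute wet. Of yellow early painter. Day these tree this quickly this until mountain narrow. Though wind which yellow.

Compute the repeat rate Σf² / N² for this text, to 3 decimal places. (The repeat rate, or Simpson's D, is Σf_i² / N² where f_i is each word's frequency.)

Frequencies: yellow:3, wet:2, quickly:2, this:2, dark:1, then:1, as:1, carefully:1, man:1, believe:1, eye:1, bright:1, yet:1, but:1, a:1, morning:1, book:1, stand:1, think:1, girl:1, … (14 more, each freq 1)
Σf² = 51; N² = 1521
Repeat rate = 51 / 1521 = 0.034

0.034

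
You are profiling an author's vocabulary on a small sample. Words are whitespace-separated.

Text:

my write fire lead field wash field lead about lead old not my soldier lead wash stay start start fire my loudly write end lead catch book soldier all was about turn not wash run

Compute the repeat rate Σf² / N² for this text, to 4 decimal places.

0.0661

Frequencies: lead:5, my:3, wash:3, write:2, fire:2, field:2, about:2, not:2, soldier:2, start:2, old:1, stay:1, loudly:1, end:1, catch:1, book:1, all:1, was:1, turn:1, run:1
Σf² = 81; N² = 1225
Repeat rate = 81 / 1225 = 0.0661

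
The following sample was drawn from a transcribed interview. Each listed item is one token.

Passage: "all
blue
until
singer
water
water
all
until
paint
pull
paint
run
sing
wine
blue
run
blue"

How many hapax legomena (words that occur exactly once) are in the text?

Frequencies: blue:3, all:2, until:2, water:2, paint:2, run:2, singer:1, pull:1, sing:1, wine:1
Hapax (freq=1): pull, sing, singer, wine

4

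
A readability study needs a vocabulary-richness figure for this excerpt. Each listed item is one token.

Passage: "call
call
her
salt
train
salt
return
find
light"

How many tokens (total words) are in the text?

Tokens: call, call, her, salt, train, salt, return, find, light
N = 9

9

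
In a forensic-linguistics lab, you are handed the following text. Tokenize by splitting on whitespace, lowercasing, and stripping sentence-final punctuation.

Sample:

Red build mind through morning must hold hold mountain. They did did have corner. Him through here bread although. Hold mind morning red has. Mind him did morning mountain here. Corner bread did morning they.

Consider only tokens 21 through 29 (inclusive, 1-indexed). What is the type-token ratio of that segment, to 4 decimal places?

Segment tokens 21–29: mind, morning, red, has, mind, him, did, morning, mountain
Segment N = 9, segment V = 7.
TTR = 7 / 9 = 0.7778

0.7778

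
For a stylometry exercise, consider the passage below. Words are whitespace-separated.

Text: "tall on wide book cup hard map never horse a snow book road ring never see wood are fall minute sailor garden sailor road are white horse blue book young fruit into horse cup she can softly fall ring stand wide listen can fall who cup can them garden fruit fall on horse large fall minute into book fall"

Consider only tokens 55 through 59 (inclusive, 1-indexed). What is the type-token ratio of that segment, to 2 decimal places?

0.80

Segment tokens 55–59: fall, minute, into, book, fall
Segment N = 5, segment V = 4.
TTR = 4 / 5 = 0.80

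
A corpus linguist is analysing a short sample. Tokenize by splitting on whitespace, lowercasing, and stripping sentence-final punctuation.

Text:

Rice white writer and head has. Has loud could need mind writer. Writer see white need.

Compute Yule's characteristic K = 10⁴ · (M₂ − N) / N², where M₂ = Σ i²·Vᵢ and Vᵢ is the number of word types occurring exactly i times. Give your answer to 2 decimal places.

468.75

Frequencies: writer:3, white:2, has:2, need:2, rice:1, and:1, head:1, loud:1, could:1, mind:1, see:1
N = 16. Frequency spectrum: V_1=7, V_2=3, V_3=1
M₂ = 1²·7 + 2²·3 + 3²·1 = 28
K = 10000 × (28 − 16) / 16² = 468.75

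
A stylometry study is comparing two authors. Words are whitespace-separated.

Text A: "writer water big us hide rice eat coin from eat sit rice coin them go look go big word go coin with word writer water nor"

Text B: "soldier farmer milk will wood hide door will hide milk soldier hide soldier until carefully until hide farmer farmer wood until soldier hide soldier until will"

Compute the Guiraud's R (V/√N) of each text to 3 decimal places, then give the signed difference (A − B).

A: V=16, N=26, R=3.138
B: V=9, N=26, R=1.765
Difference = 3.138 − 1.765 = 1.373

1.373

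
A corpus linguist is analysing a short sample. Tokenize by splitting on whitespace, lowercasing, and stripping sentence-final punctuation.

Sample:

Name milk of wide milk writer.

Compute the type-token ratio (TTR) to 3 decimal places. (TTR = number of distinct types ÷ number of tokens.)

0.833

N = 6 tokens, V = 5 types.
TTR = V / N = 5 / 6 = 0.833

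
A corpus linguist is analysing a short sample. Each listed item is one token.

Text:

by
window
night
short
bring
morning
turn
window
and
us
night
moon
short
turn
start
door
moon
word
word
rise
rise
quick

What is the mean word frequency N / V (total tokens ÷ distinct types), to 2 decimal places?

N = 22 tokens, V = 15 types.
Mean frequency = N / V = 22 / 15 = 1.47

1.47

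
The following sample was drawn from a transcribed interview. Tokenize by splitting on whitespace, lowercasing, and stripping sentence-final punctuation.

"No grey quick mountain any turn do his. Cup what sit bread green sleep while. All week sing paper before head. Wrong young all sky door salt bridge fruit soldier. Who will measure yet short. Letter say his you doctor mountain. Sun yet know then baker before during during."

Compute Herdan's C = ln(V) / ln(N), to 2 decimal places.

N = 49, V = 43.
ln(V) = 3.761200, ln(N) = 3.891820
C = 3.761200 / 3.891820 = 0.97

0.97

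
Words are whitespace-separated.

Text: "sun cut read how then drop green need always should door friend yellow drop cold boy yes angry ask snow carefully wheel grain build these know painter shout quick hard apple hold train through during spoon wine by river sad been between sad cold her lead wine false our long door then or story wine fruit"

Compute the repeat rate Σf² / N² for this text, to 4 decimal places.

Frequencies: wine:3, then:2, drop:2, door:2, cold:2, sad:2, sun:1, cut:1, read:1, how:1, green:1, need:1, always:1, should:1, friend:1, yellow:1, boy:1, yes:1, angry:1, ask:1, … (29 more, each freq 1)
Σf² = 72; N² = 3136
Repeat rate = 72 / 3136 = 0.0230

0.0230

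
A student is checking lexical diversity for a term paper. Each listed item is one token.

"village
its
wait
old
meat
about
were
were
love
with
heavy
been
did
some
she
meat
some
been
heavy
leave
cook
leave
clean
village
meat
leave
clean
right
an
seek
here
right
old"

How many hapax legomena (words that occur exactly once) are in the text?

Frequencies: meat:3, leave:3, village:2, old:2, were:2, heavy:2, been:2, some:2, clean:2, right:2, its:1, wait:1, about:1, love:1, with:1, did:1, she:1, cook:1, an:1, seek:1, … (1 more, each freq 1)
Hapax (freq=1): about, an, cook, did, here, its, love, seek, she, wait, with

11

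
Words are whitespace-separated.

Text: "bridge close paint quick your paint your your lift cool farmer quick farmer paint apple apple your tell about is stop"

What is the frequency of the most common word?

4

Frequencies: your:4, paint:3, quick:2, farmer:2, apple:2, bridge:1, close:1, lift:1, cool:1, tell:1, about:1, is:1, stop:1
Most common: 'your' with frequency 4.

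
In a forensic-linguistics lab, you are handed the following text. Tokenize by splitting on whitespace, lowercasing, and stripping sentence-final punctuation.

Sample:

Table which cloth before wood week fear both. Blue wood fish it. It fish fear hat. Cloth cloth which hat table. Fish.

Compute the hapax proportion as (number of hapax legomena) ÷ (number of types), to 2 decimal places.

0.33

Frequencies: cloth:3, fish:3, table:2, which:2, wood:2, fear:2, it:2, hat:2, before:1, week:1, both:1, blue:1
Hapax count = 4; type count = 12.
Ratio = 4 / 12 = 0.33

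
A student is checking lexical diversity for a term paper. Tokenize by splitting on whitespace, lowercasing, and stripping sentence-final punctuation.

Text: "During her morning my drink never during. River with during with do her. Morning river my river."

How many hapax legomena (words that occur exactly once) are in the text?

3

Frequencies: during:3, river:3, her:2, morning:2, my:2, with:2, drink:1, never:1, do:1
Hapax (freq=1): do, drink, never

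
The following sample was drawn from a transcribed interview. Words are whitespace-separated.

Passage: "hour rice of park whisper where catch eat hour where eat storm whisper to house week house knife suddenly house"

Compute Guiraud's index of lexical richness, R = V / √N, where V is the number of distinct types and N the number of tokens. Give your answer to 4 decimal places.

3.1305

N = 20, V = 14.
√N = 4.472136
R = 14 / 4.472136 = 3.1305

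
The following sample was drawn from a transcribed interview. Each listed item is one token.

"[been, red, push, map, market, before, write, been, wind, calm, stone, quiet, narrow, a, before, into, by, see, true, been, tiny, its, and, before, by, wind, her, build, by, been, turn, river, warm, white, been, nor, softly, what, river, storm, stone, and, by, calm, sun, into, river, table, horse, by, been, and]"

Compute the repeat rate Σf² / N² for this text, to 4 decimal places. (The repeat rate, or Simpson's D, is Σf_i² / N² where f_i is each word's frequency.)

0.0473

Frequencies: been:6, by:5, before:3, and:3, river:3, wind:2, calm:2, stone:2, into:2, red:1, push:1, map:1, market:1, write:1, quiet:1, narrow:1, a:1, see:1, true:1, tiny:1, … (13 more, each freq 1)
Σf² = 128; N² = 2704
Repeat rate = 128 / 2704 = 0.0473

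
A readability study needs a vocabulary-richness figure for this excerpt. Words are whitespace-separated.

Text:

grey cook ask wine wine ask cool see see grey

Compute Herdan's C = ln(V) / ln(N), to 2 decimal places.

0.78

N = 10, V = 6.
ln(V) = 1.791759, ln(N) = 2.302585
C = 1.791759 / 2.302585 = 0.78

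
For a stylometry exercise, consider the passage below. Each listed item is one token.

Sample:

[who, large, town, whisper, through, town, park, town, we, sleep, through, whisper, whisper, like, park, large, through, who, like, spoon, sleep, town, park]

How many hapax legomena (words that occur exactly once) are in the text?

2

Frequencies: town:4, whisper:3, through:3, park:3, who:2, large:2, sleep:2, like:2, we:1, spoon:1
Hapax (freq=1): spoon, we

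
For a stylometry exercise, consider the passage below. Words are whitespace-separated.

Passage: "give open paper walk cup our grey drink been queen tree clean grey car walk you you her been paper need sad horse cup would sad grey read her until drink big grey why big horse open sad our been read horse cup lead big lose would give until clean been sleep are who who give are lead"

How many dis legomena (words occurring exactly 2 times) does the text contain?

Frequencies: grey:4, been:4, give:3, cup:3, sad:3, horse:3, big:3, open:2, paper:2, walk:2, our:2, drink:2, clean:2, you:2, her:2, would:2, read:2, until:2, lead:2, are:2, who:2, queen:1, tree:1, car:1, need:1, why:1, lose:1, sleep:1
Words with frequency 2: are, clean, drink, her, lead, open, our, paper, read, until, walk, who, would, you

14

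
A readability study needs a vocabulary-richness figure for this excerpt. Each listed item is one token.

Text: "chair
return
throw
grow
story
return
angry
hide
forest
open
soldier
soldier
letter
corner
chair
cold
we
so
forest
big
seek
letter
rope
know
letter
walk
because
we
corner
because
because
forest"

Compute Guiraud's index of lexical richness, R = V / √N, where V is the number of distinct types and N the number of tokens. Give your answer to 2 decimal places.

3.71

N = 32, V = 21.
√N = 5.656854
R = 21 / 5.656854 = 3.71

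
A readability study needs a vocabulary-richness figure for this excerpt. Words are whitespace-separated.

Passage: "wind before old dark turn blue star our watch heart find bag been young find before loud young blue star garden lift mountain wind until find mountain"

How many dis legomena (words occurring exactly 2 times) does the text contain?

Frequencies: find:3, wind:2, before:2, blue:2, star:2, young:2, mountain:2, old:1, dark:1, turn:1, our:1, watch:1, heart:1, bag:1, been:1, loud:1, garden:1, lift:1, until:1
Words with frequency 2: before, blue, mountain, star, wind, young

6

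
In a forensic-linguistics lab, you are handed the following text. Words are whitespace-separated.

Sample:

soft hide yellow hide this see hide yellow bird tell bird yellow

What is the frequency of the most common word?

3

Frequencies: hide:3, yellow:3, bird:2, soft:1, this:1, see:1, tell:1
Most common: 'hide' with frequency 3.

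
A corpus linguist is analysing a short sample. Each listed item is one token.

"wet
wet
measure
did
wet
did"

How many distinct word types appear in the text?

3

Distinct types: {did, measure, wet}
V = 3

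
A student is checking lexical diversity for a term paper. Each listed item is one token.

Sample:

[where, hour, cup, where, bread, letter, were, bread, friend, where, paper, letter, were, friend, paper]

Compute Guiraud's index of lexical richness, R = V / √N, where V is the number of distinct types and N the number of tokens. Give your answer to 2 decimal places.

N = 15, V = 8.
√N = 3.872983
R = 8 / 3.872983 = 2.07

2.07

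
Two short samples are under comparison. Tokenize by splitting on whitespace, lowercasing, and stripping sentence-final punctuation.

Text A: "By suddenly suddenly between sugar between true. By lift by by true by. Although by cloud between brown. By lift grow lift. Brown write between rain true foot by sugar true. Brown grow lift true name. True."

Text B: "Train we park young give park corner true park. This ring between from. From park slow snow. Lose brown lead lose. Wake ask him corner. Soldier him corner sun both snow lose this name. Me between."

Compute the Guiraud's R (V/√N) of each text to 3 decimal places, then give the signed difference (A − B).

A: V=14, N=37, R=2.302
B: V=24, N=36, R=4.000
Difference = 2.302 − 4.000 = -1.698

-1.698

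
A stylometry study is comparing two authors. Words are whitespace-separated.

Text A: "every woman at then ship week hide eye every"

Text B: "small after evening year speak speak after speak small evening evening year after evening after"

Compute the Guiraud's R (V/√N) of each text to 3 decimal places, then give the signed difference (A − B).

A: V=8, N=9, R=2.667
B: V=5, N=15, R=1.291
Difference = 2.667 − 1.291 = 1.376

1.376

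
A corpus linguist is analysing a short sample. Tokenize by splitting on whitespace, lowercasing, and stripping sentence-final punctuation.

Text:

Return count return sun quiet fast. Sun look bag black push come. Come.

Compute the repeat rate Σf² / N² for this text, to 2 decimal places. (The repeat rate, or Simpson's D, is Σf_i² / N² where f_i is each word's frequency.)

0.11

Frequencies: return:2, sun:2, come:2, count:1, quiet:1, fast:1, look:1, bag:1, black:1, push:1
Σf² = 19; N² = 169
Repeat rate = 19 / 169 = 0.11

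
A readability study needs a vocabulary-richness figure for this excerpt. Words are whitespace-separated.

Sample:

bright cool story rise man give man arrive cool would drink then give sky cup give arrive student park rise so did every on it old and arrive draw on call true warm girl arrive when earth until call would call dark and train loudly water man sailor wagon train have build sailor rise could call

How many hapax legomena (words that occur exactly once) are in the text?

27

Frequencies: arrive:4, call:4, rise:3, man:3, give:3, cool:2, would:2, on:2, and:2, train:2, sailor:2, bright:1, story:1, drink:1, then:1, sky:1, cup:1, student:1, park:1, so:1, … (18 more, each freq 1)
Hapax (freq=1): bright, build, could, cup, dark, did, draw, drink, earth, every, girl, have, it, loudly, old, park, sky, so, story, student, then, true, until, wagon, warm, water, when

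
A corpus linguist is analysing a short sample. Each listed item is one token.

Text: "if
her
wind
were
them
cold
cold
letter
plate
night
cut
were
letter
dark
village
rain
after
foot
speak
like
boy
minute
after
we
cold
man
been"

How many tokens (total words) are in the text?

Tokens: if, her, wind, were, them, cold, cold, letter, plate, night, cut, were, letter, dark, village, rain, after, foot, speak, like, boy, minute, after, we, cold, man, been
N = 27

27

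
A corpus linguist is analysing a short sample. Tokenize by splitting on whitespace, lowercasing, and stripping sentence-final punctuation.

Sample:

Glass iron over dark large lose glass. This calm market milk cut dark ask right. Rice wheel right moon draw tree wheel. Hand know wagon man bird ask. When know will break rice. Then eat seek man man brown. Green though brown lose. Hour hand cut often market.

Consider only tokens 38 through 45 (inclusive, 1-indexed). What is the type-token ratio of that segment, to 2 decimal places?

Segment tokens 38–45: man, brown, green, though, brown, lose, hour, hand
Segment N = 8, segment V = 7.
TTR = 7 / 8 = 0.88

0.88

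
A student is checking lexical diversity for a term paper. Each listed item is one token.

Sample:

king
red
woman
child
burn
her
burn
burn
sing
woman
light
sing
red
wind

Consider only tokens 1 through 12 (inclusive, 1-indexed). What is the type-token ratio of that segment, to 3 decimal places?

Segment tokens 1–12: king, red, woman, child, burn, her, burn, burn, sing, woman, light, sing
Segment N = 12, segment V = 8.
TTR = 8 / 12 = 0.667

0.667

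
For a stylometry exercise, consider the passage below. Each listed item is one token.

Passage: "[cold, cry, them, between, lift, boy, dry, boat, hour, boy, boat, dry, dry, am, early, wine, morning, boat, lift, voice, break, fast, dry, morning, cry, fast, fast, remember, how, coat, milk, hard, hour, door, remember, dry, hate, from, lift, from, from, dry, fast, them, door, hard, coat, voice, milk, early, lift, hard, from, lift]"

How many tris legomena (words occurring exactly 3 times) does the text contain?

Frequencies: dry:6, lift:5, fast:4, from:4, boat:3, hard:3, cry:2, them:2, boy:2, hour:2, early:2, morning:2, voice:2, remember:2, coat:2, milk:2, door:2, cold:1, between:1, am:1, … (4 more, each freq 1)
Words with frequency 3: boat, hard

2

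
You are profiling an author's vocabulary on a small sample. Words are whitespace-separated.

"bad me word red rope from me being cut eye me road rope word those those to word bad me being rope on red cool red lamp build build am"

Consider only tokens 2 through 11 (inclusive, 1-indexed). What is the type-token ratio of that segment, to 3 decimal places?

Segment tokens 2–11: me, word, red, rope, from, me, being, cut, eye, me
Segment N = 10, segment V = 8.
TTR = 8 / 10 = 0.800

0.800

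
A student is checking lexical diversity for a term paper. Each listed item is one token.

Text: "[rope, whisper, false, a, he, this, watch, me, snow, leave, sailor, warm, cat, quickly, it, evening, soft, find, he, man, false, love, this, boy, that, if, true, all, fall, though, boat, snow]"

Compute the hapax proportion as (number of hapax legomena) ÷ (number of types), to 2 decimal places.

0.86

Frequencies: false:2, he:2, this:2, snow:2, rope:1, whisper:1, a:1, watch:1, me:1, leave:1, sailor:1, warm:1, cat:1, quickly:1, it:1, evening:1, soft:1, find:1, man:1, love:1, … (8 more, each freq 1)
Hapax count = 24; type count = 28.
Ratio = 24 / 28 = 0.86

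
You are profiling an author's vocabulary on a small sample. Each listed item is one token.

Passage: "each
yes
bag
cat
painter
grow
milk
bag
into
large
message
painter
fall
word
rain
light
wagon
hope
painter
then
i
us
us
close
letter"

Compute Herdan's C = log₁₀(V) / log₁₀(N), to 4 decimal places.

0.9458

N = 25, V = 21.
log₁₀(V) = 1.322219, log₁₀(N) = 1.397940
C = 1.322219 / 1.397940 = 0.9458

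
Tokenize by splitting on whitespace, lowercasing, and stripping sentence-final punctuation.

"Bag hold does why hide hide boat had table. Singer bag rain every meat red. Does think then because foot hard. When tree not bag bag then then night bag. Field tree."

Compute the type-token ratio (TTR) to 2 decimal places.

N = 32 tokens, V = 23 types.
TTR = V / N = 23 / 32 = 0.72

0.72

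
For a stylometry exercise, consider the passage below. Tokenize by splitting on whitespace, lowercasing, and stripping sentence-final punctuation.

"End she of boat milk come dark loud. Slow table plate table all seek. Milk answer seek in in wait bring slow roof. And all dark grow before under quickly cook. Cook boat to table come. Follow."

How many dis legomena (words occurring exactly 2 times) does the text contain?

Frequencies: table:3, boat:2, milk:2, come:2, dark:2, slow:2, all:2, seek:2, in:2, cook:2, end:1, she:1, of:1, loud:1, plate:1, answer:1, wait:1, bring:1, roof:1, and:1, … (6 more, each freq 1)
Words with frequency 2: all, boat, come, cook, dark, in, milk, seek, slow

9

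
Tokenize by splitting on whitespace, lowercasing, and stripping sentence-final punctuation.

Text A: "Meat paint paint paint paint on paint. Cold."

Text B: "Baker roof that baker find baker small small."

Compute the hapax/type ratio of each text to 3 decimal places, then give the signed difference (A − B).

A: hapax=3, V=4, ratio=0.750
B: hapax=3, V=5, ratio=0.600
Difference = 0.750 − 0.600 = 0.150

0.150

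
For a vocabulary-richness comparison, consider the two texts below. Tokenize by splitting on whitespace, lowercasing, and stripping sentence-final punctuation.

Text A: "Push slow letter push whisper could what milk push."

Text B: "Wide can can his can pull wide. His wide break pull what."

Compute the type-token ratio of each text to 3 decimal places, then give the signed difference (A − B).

TTR(A) = 7/9 = 0.778
TTR(B) = 6/12 = 0.500
Difference = 0.778 − 0.500 = 0.278

0.278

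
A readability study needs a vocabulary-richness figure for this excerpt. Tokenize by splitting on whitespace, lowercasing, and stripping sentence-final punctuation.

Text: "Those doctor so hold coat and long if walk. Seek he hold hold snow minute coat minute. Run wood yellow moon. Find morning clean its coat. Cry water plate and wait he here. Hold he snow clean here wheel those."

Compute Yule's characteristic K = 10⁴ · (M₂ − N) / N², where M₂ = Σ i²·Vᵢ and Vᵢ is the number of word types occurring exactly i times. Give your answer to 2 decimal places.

Frequencies: hold:4, coat:3, he:3, those:2, and:2, snow:2, minute:2, clean:2, here:2, doctor:1, so:1, long:1, if:1, walk:1, seek:1, run:1, wood:1, yellow:1, moon:1, find:1, … (7 more, each freq 1)
N = 40. Frequency spectrum: V_1=18, V_2=6, V_3=2, V_4=1
M₂ = 1²·18 + 2²·6 + 3²·2 + 4²·1 = 76
K = 10000 × (76 − 40) / 40² = 225.00

225.00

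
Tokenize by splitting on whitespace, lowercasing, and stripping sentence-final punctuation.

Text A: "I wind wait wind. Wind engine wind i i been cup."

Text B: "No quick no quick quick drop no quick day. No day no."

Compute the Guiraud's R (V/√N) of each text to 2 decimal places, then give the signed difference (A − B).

0.66

A: V=6, N=11, R=1.81
B: V=4, N=12, R=1.15
Difference = 1.81 − 1.15 = 0.66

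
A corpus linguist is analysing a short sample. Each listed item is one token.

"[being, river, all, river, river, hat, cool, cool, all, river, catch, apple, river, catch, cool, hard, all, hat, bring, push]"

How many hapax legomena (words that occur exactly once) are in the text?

Frequencies: river:5, all:3, cool:3, hat:2, catch:2, being:1, apple:1, hard:1, bring:1, push:1
Hapax (freq=1): apple, being, bring, hard, push

5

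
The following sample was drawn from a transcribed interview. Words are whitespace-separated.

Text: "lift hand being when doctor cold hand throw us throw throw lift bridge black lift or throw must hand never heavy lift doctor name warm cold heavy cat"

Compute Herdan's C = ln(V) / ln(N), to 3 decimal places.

0.850

N = 28, V = 17.
ln(V) = 2.833213, ln(N) = 3.332205
C = 2.833213 / 3.332205 = 0.850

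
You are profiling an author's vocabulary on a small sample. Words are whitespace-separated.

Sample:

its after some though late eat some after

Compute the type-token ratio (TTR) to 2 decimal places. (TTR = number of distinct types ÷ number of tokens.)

0.75

N = 8 tokens, V = 6 types.
TTR = V / N = 6 / 8 = 0.75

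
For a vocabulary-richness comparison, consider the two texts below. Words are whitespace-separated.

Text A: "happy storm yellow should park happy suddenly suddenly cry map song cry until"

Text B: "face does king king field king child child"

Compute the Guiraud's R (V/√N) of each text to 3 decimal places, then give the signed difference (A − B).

1.006

A: V=10, N=13, R=2.774
B: V=5, N=8, R=1.768
Difference = 2.774 − 1.768 = 1.006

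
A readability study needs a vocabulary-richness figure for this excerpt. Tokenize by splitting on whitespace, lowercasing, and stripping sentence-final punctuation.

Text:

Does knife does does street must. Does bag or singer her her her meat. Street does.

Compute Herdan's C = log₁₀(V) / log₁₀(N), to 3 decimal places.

N = 16, V = 9.
log₁₀(V) = 0.954243, log₁₀(N) = 1.204120
C = 0.954243 / 1.204120 = 0.792

0.792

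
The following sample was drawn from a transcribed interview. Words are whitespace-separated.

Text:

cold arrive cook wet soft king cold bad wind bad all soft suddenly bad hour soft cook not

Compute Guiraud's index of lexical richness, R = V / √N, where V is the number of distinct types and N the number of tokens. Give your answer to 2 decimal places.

N = 18, V = 12.
√N = 4.242641
R = 12 / 4.242641 = 2.83

2.83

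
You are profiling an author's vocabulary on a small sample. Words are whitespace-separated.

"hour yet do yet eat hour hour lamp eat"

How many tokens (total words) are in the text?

Tokens: hour, yet, do, yet, eat, hour, hour, lamp, eat
N = 9

9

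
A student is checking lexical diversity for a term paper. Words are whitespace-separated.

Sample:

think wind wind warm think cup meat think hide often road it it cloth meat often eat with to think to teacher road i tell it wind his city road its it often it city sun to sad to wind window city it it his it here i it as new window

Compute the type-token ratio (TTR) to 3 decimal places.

N = 52 tokens, V = 25 types.
TTR = V / N = 25 / 52 = 0.481

0.481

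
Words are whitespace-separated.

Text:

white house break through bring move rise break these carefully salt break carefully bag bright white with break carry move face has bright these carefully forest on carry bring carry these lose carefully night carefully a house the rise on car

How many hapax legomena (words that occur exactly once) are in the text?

Frequencies: carefully:5, break:4, these:3, carry:3, white:2, house:2, bring:2, move:2, rise:2, bright:2, on:2, through:1, salt:1, bag:1, with:1, face:1, has:1, forest:1, lose:1, night:1, … (3 more, each freq 1)
Hapax (freq=1): a, bag, car, face, forest, has, lose, night, salt, the, through, with

12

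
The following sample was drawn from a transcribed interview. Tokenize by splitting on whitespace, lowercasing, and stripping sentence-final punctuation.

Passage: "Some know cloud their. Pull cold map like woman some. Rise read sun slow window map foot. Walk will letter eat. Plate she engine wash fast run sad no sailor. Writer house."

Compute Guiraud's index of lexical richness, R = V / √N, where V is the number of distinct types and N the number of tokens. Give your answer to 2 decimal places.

N = 32, V = 30.
√N = 5.656854
R = 30 / 5.656854 = 5.30

5.30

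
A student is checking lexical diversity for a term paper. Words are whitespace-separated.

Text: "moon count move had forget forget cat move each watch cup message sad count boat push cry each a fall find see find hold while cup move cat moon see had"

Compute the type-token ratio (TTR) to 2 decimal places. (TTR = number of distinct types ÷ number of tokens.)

N = 31 tokens, V = 20 types.
TTR = V / N = 20 / 31 = 0.65

0.65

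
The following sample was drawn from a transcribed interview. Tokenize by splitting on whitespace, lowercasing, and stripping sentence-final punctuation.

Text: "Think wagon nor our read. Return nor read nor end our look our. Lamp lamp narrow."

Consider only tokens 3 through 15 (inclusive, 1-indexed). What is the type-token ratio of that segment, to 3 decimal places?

Segment tokens 3–15: nor, our, read, return, nor, read, nor, end, our, look, our, lamp, lamp
Segment N = 13, segment V = 7.
TTR = 7 / 13 = 0.538

0.538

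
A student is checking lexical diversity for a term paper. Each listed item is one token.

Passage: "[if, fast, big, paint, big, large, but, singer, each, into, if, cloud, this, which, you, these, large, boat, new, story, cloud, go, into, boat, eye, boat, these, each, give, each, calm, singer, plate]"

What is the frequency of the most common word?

3

Frequencies: each:3, boat:3, if:2, big:2, large:2, singer:2, into:2, cloud:2, these:2, fast:1, paint:1, but:1, this:1, which:1, you:1, new:1, story:1, go:1, eye:1, give:1, … (2 more, each freq 1)
Most common: 'each' with frequency 3.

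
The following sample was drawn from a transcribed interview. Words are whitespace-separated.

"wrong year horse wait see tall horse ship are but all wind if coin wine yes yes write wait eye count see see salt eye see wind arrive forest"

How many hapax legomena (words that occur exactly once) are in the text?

Frequencies: see:4, horse:2, wait:2, wind:2, yes:2, eye:2, wrong:1, year:1, tall:1, ship:1, are:1, but:1, all:1, if:1, coin:1, wine:1, write:1, count:1, salt:1, arrive:1, … (1 more, each freq 1)
Hapax (freq=1): all, are, arrive, but, coin, count, forest, if, salt, ship, tall, wine, write, wrong, year

15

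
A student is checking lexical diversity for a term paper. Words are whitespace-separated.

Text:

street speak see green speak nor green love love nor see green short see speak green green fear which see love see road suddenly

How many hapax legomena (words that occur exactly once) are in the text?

Frequencies: see:5, green:5, speak:3, love:3, nor:2, street:1, short:1, fear:1, which:1, road:1, suddenly:1
Hapax (freq=1): fear, road, short, street, suddenly, which

6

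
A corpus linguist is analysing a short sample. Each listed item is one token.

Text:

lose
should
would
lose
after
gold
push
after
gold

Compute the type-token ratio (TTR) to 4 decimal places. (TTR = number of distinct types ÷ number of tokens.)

N = 9 tokens, V = 6 types.
TTR = V / N = 6 / 9 = 0.6667

0.6667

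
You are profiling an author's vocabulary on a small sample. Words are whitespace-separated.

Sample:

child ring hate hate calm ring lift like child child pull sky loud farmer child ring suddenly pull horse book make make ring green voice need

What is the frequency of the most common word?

4

Frequencies: child:4, ring:4, hate:2, pull:2, make:2, calm:1, lift:1, like:1, sky:1, loud:1, farmer:1, suddenly:1, horse:1, book:1, green:1, voice:1, need:1
Most common: 'child' with frequency 4.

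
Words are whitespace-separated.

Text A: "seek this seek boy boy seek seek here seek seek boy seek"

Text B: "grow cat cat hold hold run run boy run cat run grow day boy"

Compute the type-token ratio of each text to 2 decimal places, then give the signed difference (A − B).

TTR(A) = 4/12 = 0.33
TTR(B) = 6/14 = 0.43
Difference = 0.33 − 0.43 = -0.10

-0.10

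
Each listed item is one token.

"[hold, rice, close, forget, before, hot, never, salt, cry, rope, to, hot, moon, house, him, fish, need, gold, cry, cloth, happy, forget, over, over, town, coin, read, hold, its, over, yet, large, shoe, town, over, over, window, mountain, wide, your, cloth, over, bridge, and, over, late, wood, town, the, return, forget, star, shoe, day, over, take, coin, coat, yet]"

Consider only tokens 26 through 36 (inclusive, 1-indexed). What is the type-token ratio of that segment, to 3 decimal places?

0.818

Segment tokens 26–36: coin, read, hold, its, over, yet, large, shoe, town, over, over
Segment N = 11, segment V = 9.
TTR = 9 / 11 = 0.818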